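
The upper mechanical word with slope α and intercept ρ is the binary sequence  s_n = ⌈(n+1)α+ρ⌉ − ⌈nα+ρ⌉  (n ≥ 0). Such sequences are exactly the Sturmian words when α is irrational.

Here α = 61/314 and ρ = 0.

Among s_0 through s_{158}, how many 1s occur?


31

#1s = Σ_{n=0}^{158} s_n = Σ_{n=0}^{158} (⌈(n+1)α+ρ⌉ − ⌈nα+ρ⌉)
the sum telescopes: every ⌈nα+ρ⌉ with 0 < n < 159 appears once with + and once with −, leaving ⌈159α+ρ⌉ − ⌈0·α+ρ⌉
159α + ρ = (159·61) / 314 = 9699/314
ρ = 0/314
⌈9699/314⌉ = 31,  ⌈0/314⌉ = 0
#1s = 31 − 0 = 31


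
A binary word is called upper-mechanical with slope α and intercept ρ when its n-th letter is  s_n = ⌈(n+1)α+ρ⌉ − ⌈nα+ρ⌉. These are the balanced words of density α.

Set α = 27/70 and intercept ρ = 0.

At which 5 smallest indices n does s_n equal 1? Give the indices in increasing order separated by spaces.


n=0: ⌈27/70⌉−⌈0/70⌉ = 1−0 = 1  ← one
n=1: ⌈54/70⌉−⌈27/70⌉ = 1−1 = 0
n=2: ⌈81/70⌉−⌈54/70⌉ = 2−1 = 1  ← one
n=3: ⌈108/70⌉−⌈81/70⌉ = 2−2 = 0
n=4: ⌈135/70⌉−⌈108/70⌉ = 2−2 = 0
n=5: ⌈162/70⌉−⌈135/70⌉ = 3−2 = 1  ← one
n=6: ⌈189/70⌉−⌈162/70⌉ = 3−3 = 0
n=7: ⌈216/70⌉−⌈189/70⌉ = 4−3 = 1  ← one
n=8: ⌈243/70⌉−⌈216/70⌉ = 4−4 = 0
n=9: ⌈270/70⌉−⌈243/70⌉ = 4−4 = 0
n=10: ⌈297/70⌉−⌈270/70⌉ = 5−4 = 1  ← one
positions of the first 5 ones: 0 2 5 7 10

0 2 5 7 10


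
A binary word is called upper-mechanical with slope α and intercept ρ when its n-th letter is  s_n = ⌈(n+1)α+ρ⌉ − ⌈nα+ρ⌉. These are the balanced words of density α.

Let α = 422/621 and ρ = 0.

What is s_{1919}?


(n+1)α + ρ = (1920·422) / 621 = 810240/621
nα + ρ     = (1919·422) / 621 = 809818/621
⌈810240/621⌉ = 1305,  ⌈809818/621⌉ = 1305
s_{1919} = 1305 − 1305 = 0

0


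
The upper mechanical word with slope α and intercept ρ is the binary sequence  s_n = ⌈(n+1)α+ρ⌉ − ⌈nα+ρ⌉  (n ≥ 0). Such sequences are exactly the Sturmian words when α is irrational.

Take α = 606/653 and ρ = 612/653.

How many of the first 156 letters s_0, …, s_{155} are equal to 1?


#1s = Σ_{n=0}^{155} s_n = Σ_{n=0}^{155} (⌈(n+1)α+ρ⌉ − ⌈nα+ρ⌉)
the sum telescopes: every ⌈nα+ρ⌉ with 0 < n < 156 appears once with + and once with −, leaving ⌈156α+ρ⌉ − ⌈0·α+ρ⌉
156α + ρ = (156·606 + 612) / 653 = 95148/653
ρ = 612/653
⌈95148/653⌉ = 146,  ⌈612/653⌉ = 1
#1s = 146 − 1 = 145

145


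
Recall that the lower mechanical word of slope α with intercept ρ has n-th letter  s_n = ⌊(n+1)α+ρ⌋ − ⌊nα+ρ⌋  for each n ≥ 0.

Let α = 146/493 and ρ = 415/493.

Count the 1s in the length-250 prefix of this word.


74

#1s = Σ_{n=0}^{249} s_n = Σ_{n=0}^{249} (⌊(n+1)α+ρ⌋ − ⌊nα+ρ⌋)
the sum telescopes: every ⌊nα+ρ⌋ with 0 < n < 250 appears once with + and once with −, leaving ⌊250α+ρ⌋ − ⌊0·α+ρ⌋
250α + ρ = (250·146 + 415) / 493 = 36915/493
ρ = 415/493
⌊36915/493⌋ = 74,  ⌊415/493⌋ = 0
#1s = 74 − 0 = 74


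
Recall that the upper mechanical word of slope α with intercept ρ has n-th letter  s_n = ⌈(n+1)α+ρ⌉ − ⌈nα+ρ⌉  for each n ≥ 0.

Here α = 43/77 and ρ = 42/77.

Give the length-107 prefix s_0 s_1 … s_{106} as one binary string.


10101011010101011010101011010101011010101011010101101010101101010101101010101101010110101010110101010110101

n=0: ⌈(1·43+42)/77⌉ − ⌈(0·43+42)/77⌉ = ⌈85/77⌉ − ⌈42/77⌉ = 2 − 1 = 1
n=1: ⌈(2·43+42)/77⌉ − ⌈(1·43+42)/77⌉ = ⌈128/77⌉ − ⌈85/77⌉ = 2 − 2 = 0
n=2: ⌈(3·43+42)/77⌉ − ⌈(2·43+42)/77⌉ = ⌈171/77⌉ − ⌈128/77⌉ = 3 − 2 = 1
n=3: ⌈(4·43+42)/77⌉ − ⌈(3·43+42)/77⌉ = ⌈214/77⌉ − ⌈171/77⌉ = 3 − 3 = 0
n=4: ⌈(5·43+42)/77⌉ − ⌈(4·43+42)/77⌉ = ⌈257/77⌉ − ⌈214/77⌉ = 4 − 3 = 1
n=5: ⌈(6·43+42)/77⌉ − ⌈(5·43+42)/77⌉ = ⌈300/77⌉ − ⌈257/77⌉ = 4 − 4 = 0
n=6: ⌈(7·43+42)/77⌉ − ⌈(6·43+42)/77⌉ = ⌈343/77⌉ − ⌈300/77⌉ = 5 − 4 = 1
n=7: ⌈(8·43+42)/77⌉ − ⌈(7·43+42)/77⌉ = ⌈386/77⌉ − ⌈343/77⌉ = 6 − 5 = 1
n=8: ⌈(9·43+42)/77⌉ − ⌈(8·43+42)/77⌉ = ⌈429/77⌉ − ⌈386/77⌉ = 6 − 6 = 0
n=9: ⌈(10·43+42)/77⌉ − ⌈(9·43+42)/77⌉ = ⌈472/77⌉ − ⌈429/77⌉ = 7 − 6 = 1
n=10: ⌈(11·43+42)/77⌉ − ⌈(10·43+42)/77⌉ = ⌈515/77⌉ − ⌈472/77⌉ = 7 − 7 = 0
n=11: ⌈(12·43+42)/77⌉ − ⌈(11·43+42)/77⌉ = ⌈558/77⌉ − ⌈515/77⌉ = 8 − 7 = 1
n=12: ⌈(13·43+42)/77⌉ − ⌈(12·43+42)/77⌉ = ⌈601/77⌉ − ⌈558/77⌉ = 8 − 8 = 0
n=13: ⌈(14·43+42)/77⌉ − ⌈(13·43+42)/77⌉ = ⌈644/77⌉ − ⌈601/77⌉ = 9 − 8 = 1
n=14: ⌈(15·43+42)/77⌉ − ⌈(14·43+42)/77⌉ = ⌈687/77⌉ − ⌈644/77⌉ = 9 − 9 = 0
n=15: ⌈(16·43+42)/77⌉ − ⌈(15·43+42)/77⌉ = ⌈730/77⌉ − ⌈687/77⌉ = 10 − 9 = 1
n=16: ⌈(17·43+42)/77⌉ − ⌈(16·43+42)/77⌉ = ⌈773/77⌉ − ⌈730/77⌉ = 11 − 10 = 1
n=17: ⌈(18·43+42)/77⌉ − ⌈(17·43+42)/77⌉ = ⌈816/77⌉ − ⌈773/77⌉ = 11 − 11 = 0
n=18: ⌈(19·43+42)/77⌉ − ⌈(18·43+42)/77⌉ = ⌈859/77⌉ − ⌈816/77⌉ = 12 − 11 = 1
n=19: ⌈(20·43+42)/77⌉ − ⌈(19·43+42)/77⌉ = ⌈902/77⌉ − ⌈859/77⌉ = 12 − 12 = 0
n=20: ⌈(21·43+42)/77⌉ − ⌈(20·43+42)/77⌉ = ⌈945/77⌉ − ⌈902/77⌉ = 13 − 12 = 1
n=21: ⌈(22·43+42)/77⌉ − ⌈(21·43+42)/77⌉ = ⌈988/77⌉ − ⌈945/77⌉ = 13 − 13 = 0
n=22: ⌈(23·43+42)/77⌉ − ⌈(22·43+42)/77⌉ = ⌈1031/77⌉ − ⌈988/77⌉ = 14 − 13 = 1
n=23: ⌈(24·43+42)/77⌉ − ⌈(23·43+42)/77⌉ = ⌈1074/77⌉ − ⌈1031/77⌉ = 14 − 14 = 0
n=24: ⌈(25·43+42)/77⌉ − ⌈(24·43+42)/77⌉ = ⌈1117/77⌉ − ⌈1074/77⌉ = 15 − 14 = 1
n=25: ⌈(26·43+42)/77⌉ − ⌈(25·43+42)/77⌉ = ⌈1160/77⌉ − ⌈1117/77⌉ = 16 − 15 = 1
n=26: ⌈(27·43+42)/77⌉ − ⌈(26·43+42)/77⌉ = ⌈1203/77⌉ − ⌈1160/77⌉ = 16 − 16 = 0
n=27: ⌈(28·43+42)/77⌉ − ⌈(27·43+42)/77⌉ = ⌈1246/77⌉ − ⌈1203/77⌉ = 17 − 16 = 1
n=28: ⌈(29·43+42)/77⌉ − ⌈(28·43+42)/77⌉ = ⌈1289/77⌉ − ⌈1246/77⌉ = 17 − 17 = 0
n=29: ⌈(30·43+42)/77⌉ − ⌈(29·43+42)/77⌉ = ⌈1332/77⌉ − ⌈1289/77⌉ = 18 − 17 = 1
n=30: ⌈(31·43+42)/77⌉ − ⌈(30·43+42)/77⌉ = ⌈1375/77⌉ − ⌈1332/77⌉ = 18 − 18 = 0
n=31: ⌈(32·43+42)/77⌉ − ⌈(31·43+42)/77⌉ = ⌈1418/77⌉ − ⌈1375/77⌉ = 19 − 18 = 1
n=32: ⌈(33·43+42)/77⌉ − ⌈(32·43+42)/77⌉ = ⌈1461/77⌉ − ⌈1418/77⌉ = 19 − 19 = 0
n=33: ⌈(34·43+42)/77⌉ − ⌈(33·43+42)/77⌉ = ⌈1504/77⌉ − ⌈1461/77⌉ = 20 − 19 = 1
n=34: ⌈(35·43+42)/77⌉ − ⌈(34·43+42)/77⌉ = ⌈1547/77⌉ − ⌈1504/77⌉ = 21 − 20 = 1
n=35: ⌈(36·43+42)/77⌉ − ⌈(35·43+42)/77⌉ = ⌈1590/77⌉ − ⌈1547/77⌉ = 21 − 21 = 0
n=36: ⌈(37·43+42)/77⌉ − ⌈(36·43+42)/77⌉ = ⌈1633/77⌉ − ⌈1590/77⌉ = 22 − 21 = 1
n=37: ⌈(38·43+42)/77⌉ − ⌈(37·43+42)/77⌉ = ⌈1676/77⌉ − ⌈1633/77⌉ = 22 − 22 = 0
n=38: ⌈(39·43+42)/77⌉ − ⌈(38·43+42)/77⌉ = ⌈1719/77⌉ − ⌈1676/77⌉ = 23 − 22 = 1
n=39: ⌈(40·43+42)/77⌉ − ⌈(39·43+42)/77⌉ = ⌈1762/77⌉ − ⌈1719/77⌉ = 23 − 23 = 0
n=40: ⌈(41·43+42)/77⌉ − ⌈(40·43+42)/77⌉ = ⌈1805/77⌉ − ⌈1762/77⌉ = 24 − 23 = 1
n=41: ⌈(42·43+42)/77⌉ − ⌈(41·43+42)/77⌉ = ⌈1848/77⌉ − ⌈1805/77⌉ = 24 − 24 = 0
n=42: ⌈(43·43+42)/77⌉ − ⌈(42·43+42)/77⌉ = ⌈1891/77⌉ − ⌈1848/77⌉ = 25 − 24 = 1
n=43: ⌈(44·43+42)/77⌉ − ⌈(43·43+42)/77⌉ = ⌈1934/77⌉ − ⌈1891/77⌉ = 26 − 25 = 1
n=44: ⌈(45·43+42)/77⌉ − ⌈(44·43+42)/77⌉ = ⌈1977/77⌉ − ⌈1934/77⌉ = 26 − 26 = 0
n=45: ⌈(46·43+42)/77⌉ − ⌈(45·43+42)/77⌉ = ⌈2020/77⌉ − ⌈1977/77⌉ = 27 − 26 = 1
n=46: ⌈(47·43+42)/77⌉ − ⌈(46·43+42)/77⌉ = ⌈2063/77⌉ − ⌈2020/77⌉ = 27 − 27 = 0
n=47: ⌈(48·43+42)/77⌉ − ⌈(47·43+42)/77⌉ = ⌈2106/77⌉ − ⌈2063/77⌉ = 28 − 27 = 1
n=48: ⌈(49·43+42)/77⌉ − ⌈(48·43+42)/77⌉ = ⌈2149/77⌉ − ⌈2106/77⌉ = 28 − 28 = 0
n=49: ⌈(50·43+42)/77⌉ − ⌈(49·43+42)/77⌉ = ⌈2192/77⌉ − ⌈2149/77⌉ = 29 − 28 = 1
n=50: ⌈(51·43+42)/77⌉ − ⌈(50·43+42)/77⌉ = ⌈2235/77⌉ − ⌈2192/77⌉ = 30 − 29 = 1
n=51: ⌈(52·43+42)/77⌉ − ⌈(51·43+42)/77⌉ = ⌈2278/77⌉ − ⌈2235/77⌉ = 30 − 30 = 0
n=52: ⌈(53·43+42)/77⌉ − ⌈(52·43+42)/77⌉ = ⌈2321/77⌉ − ⌈2278/77⌉ = 31 − 30 = 1
n=53: ⌈(54·43+42)/77⌉ − ⌈(53·43+42)/77⌉ = ⌈2364/77⌉ − ⌈2321/77⌉ = 31 − 31 = 0
n=54: ⌈(55·43+42)/77⌉ − ⌈(54·43+42)/77⌉ = ⌈2407/77⌉ − ⌈2364/77⌉ = 32 − 31 = 1
n=55: ⌈(56·43+42)/77⌉ − ⌈(55·43+42)/77⌉ = ⌈2450/77⌉ − ⌈2407/77⌉ = 32 − 32 = 0
n=56: ⌈(57·43+42)/77⌉ − ⌈(56·43+42)/77⌉ = ⌈2493/77⌉ − ⌈2450/77⌉ = 33 − 32 = 1
n=57: ⌈(58·43+42)/77⌉ − ⌈(57·43+42)/77⌉ = ⌈2536/77⌉ − ⌈2493/77⌉ = 33 − 33 = 0
n=58: ⌈(59·43+42)/77⌉ − ⌈(58·43+42)/77⌉ = ⌈2579/77⌉ − ⌈2536/77⌉ = 34 − 33 = 1
n=59: ⌈(60·43+42)/77⌉ − ⌈(59·43+42)/77⌉ = ⌈2622/77⌉ − ⌈2579/77⌉ = 35 − 34 = 1
n=60: ⌈(61·43+42)/77⌉ − ⌈(60·43+42)/77⌉ = ⌈2665/77⌉ − ⌈2622/77⌉ = 35 − 35 = 0
n=61: ⌈(62·43+42)/77⌉ − ⌈(61·43+42)/77⌉ = ⌈2708/77⌉ − ⌈2665/77⌉ = 36 − 35 = 1
n=62: ⌈(63·43+42)/77⌉ − ⌈(62·43+42)/77⌉ = ⌈2751/77⌉ − ⌈2708/77⌉ = 36 − 36 = 0
n=63: ⌈(64·43+42)/77⌉ − ⌈(63·43+42)/77⌉ = ⌈2794/77⌉ − ⌈2751/77⌉ = 37 − 36 = 1
n=64: ⌈(65·43+42)/77⌉ − ⌈(64·43+42)/77⌉ = ⌈2837/77⌉ − ⌈2794/77⌉ = 37 − 37 = 0
n=65: ⌈(66·43+42)/77⌉ − ⌈(65·43+42)/77⌉ = ⌈2880/77⌉ − ⌈2837/77⌉ = 38 − 37 = 1
n=66: ⌈(67·43+42)/77⌉ − ⌈(66·43+42)/77⌉ = ⌈2923/77⌉ − ⌈2880/77⌉ = 38 − 38 = 0
n=67: ⌈(68·43+42)/77⌉ − ⌈(67·43+42)/77⌉ = ⌈2966/77⌉ − ⌈2923/77⌉ = 39 − 38 = 1
n=68: ⌈(69·43+42)/77⌉ − ⌈(68·43+42)/77⌉ = ⌈3009/77⌉ − ⌈2966/77⌉ = 40 − 39 = 1
n=69: ⌈(70·43+42)/77⌉ − ⌈(69·43+42)/77⌉ = ⌈3052/77⌉ − ⌈3009/77⌉ = 40 − 40 = 0
n=70: ⌈(71·43+42)/77⌉ − ⌈(70·43+42)/77⌉ = ⌈3095/77⌉ − ⌈3052/77⌉ = 41 − 40 = 1
n=71: ⌈(72·43+42)/77⌉ − ⌈(71·43+42)/77⌉ = ⌈3138/77⌉ − ⌈3095/77⌉ = 41 − 41 = 0
n=72: ⌈(73·43+42)/77⌉ − ⌈(72·43+42)/77⌉ = ⌈3181/77⌉ − ⌈3138/77⌉ = 42 − 41 = 1
n=73: ⌈(74·43+42)/77⌉ − ⌈(73·43+42)/77⌉ = ⌈3224/77⌉ − ⌈3181/77⌉ = 42 − 42 = 0
n=74: ⌈(75·43+42)/77⌉ − ⌈(74·43+42)/77⌉ = ⌈3267/77⌉ − ⌈3224/77⌉ = 43 − 42 = 1
n=75: ⌈(76·43+42)/77⌉ − ⌈(75·43+42)/77⌉ = ⌈3310/77⌉ − ⌈3267/77⌉ = 43 − 43 = 0
n=76: ⌈(77·43+42)/77⌉ − ⌈(76·43+42)/77⌉ = ⌈3353/77⌉ − ⌈3310/77⌉ = 44 − 43 = 1
n=77: ⌈(78·43+42)/77⌉ − ⌈(77·43+42)/77⌉ = ⌈3396/77⌉ − ⌈3353/77⌉ = 45 − 44 = 1
n=78: ⌈(79·43+42)/77⌉ − ⌈(78·43+42)/77⌉ = ⌈3439/77⌉ − ⌈3396/77⌉ = 45 − 45 = 0
n=79: ⌈(80·43+42)/77⌉ − ⌈(79·43+42)/77⌉ = ⌈3482/77⌉ − ⌈3439/77⌉ = 46 − 45 = 1
n=80: ⌈(81·43+42)/77⌉ − ⌈(80·43+42)/77⌉ = ⌈3525/77⌉ − ⌈3482/77⌉ = 46 − 46 = 0
n=81: ⌈(82·43+42)/77⌉ − ⌈(81·43+42)/77⌉ = ⌈3568/77⌉ − ⌈3525/77⌉ = 47 − 46 = 1
n=82: ⌈(83·43+42)/77⌉ − ⌈(82·43+42)/77⌉ = ⌈3611/77⌉ − ⌈3568/77⌉ = 47 − 47 = 0
n=83: ⌈(84·43+42)/77⌉ − ⌈(83·43+42)/77⌉ = ⌈3654/77⌉ − ⌈3611/77⌉ = 48 − 47 = 1
n=84: ⌈(85·43+42)/77⌉ − ⌈(84·43+42)/77⌉ = ⌈3697/77⌉ − ⌈3654/77⌉ = 49 − 48 = 1
n=85: ⌈(86·43+42)/77⌉ − ⌈(85·43+42)/77⌉ = ⌈3740/77⌉ − ⌈3697/77⌉ = 49 − 49 = 0
n=86: ⌈(87·43+42)/77⌉ − ⌈(86·43+42)/77⌉ = ⌈3783/77⌉ − ⌈3740/77⌉ = 50 − 49 = 1
n=87: ⌈(88·43+42)/77⌉ − ⌈(87·43+42)/77⌉ = ⌈3826/77⌉ − ⌈3783/77⌉ = 50 − 50 = 0
n=88: ⌈(89·43+42)/77⌉ − ⌈(88·43+42)/77⌉ = ⌈3869/77⌉ − ⌈3826/77⌉ = 51 − 50 = 1
n=89: ⌈(90·43+42)/77⌉ − ⌈(89·43+42)/77⌉ = ⌈3912/77⌉ − ⌈3869/77⌉ = 51 − 51 = 0
n=90: ⌈(91·43+42)/77⌉ − ⌈(90·43+42)/77⌉ = ⌈3955/77⌉ − ⌈3912/77⌉ = 52 − 51 = 1
n=91: ⌈(92·43+42)/77⌉ − ⌈(91·43+42)/77⌉ = ⌈3998/77⌉ − ⌈3955/77⌉ = 52 − 52 = 0
n=92: ⌈(93·43+42)/77⌉ − ⌈(92·43+42)/77⌉ = ⌈4041/77⌉ − ⌈3998/77⌉ = 53 − 52 = 1
n=93: ⌈(94·43+42)/77⌉ − ⌈(93·43+42)/77⌉ = ⌈4084/77⌉ − ⌈4041/77⌉ = 54 − 53 = 1
n=94: ⌈(95·43+42)/77⌉ − ⌈(94·43+42)/77⌉ = ⌈4127/77⌉ − ⌈4084/77⌉ = 54 − 54 = 0
n=95: ⌈(96·43+42)/77⌉ − ⌈(95·43+42)/77⌉ = ⌈4170/77⌉ − ⌈4127/77⌉ = 55 − 54 = 1
n=96: ⌈(97·43+42)/77⌉ − ⌈(96·43+42)/77⌉ = ⌈4213/77⌉ − ⌈4170/77⌉ = 55 − 55 = 0
n=97: ⌈(98·43+42)/77⌉ − ⌈(97·43+42)/77⌉ = ⌈4256/77⌉ − ⌈4213/77⌉ = 56 − 55 = 1
n=98: ⌈(99·43+42)/77⌉ − ⌈(98·43+42)/77⌉ = ⌈4299/77⌉ − ⌈4256/77⌉ = 56 − 56 = 0
n=99: ⌈(100·43+42)/77⌉ − ⌈(99·43+42)/77⌉ = ⌈4342/77⌉ − ⌈4299/77⌉ = 57 − 56 = 1
n=100: ⌈(101·43+42)/77⌉ − ⌈(100·43+42)/77⌉ = ⌈4385/77⌉ − ⌈4342/77⌉ = 57 − 57 = 0
n=101: ⌈(102·43+42)/77⌉ − ⌈(101·43+42)/77⌉ = ⌈4428/77⌉ − ⌈4385/77⌉ = 58 − 57 = 1
n=102: ⌈(103·43+42)/77⌉ − ⌈(102·43+42)/77⌉ = ⌈4471/77⌉ − ⌈4428/77⌉ = 59 − 58 = 1
n=103: ⌈(104·43+42)/77⌉ − ⌈(103·43+42)/77⌉ = ⌈4514/77⌉ − ⌈4471/77⌉ = 59 − 59 = 0
n=104: ⌈(105·43+42)/77⌉ − ⌈(104·43+42)/77⌉ = ⌈4557/77⌉ − ⌈4514/77⌉ = 60 − 59 = 1
n=105: ⌈(106·43+42)/77⌉ − ⌈(105·43+42)/77⌉ = ⌈4600/77⌉ − ⌈4557/77⌉ = 60 − 60 = 0
n=106: ⌈(107·43+42)/77⌉ − ⌈(106·43+42)/77⌉ = ⌈4643/77⌉ − ⌈4600/77⌉ = 61 − 60 = 1


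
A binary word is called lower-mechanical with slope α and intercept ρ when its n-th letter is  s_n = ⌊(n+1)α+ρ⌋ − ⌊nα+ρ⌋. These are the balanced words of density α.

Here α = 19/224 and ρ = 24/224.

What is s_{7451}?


(n+1)α + ρ = (7452·19 + 24) / 224 = 141612/224
nα + ρ     = (7451·19 + 24) / 224 = 141593/224
⌊141612/224⌋ = 632,  ⌊141593/224⌋ = 632
s_{7451} = 632 − 632 = 0

0


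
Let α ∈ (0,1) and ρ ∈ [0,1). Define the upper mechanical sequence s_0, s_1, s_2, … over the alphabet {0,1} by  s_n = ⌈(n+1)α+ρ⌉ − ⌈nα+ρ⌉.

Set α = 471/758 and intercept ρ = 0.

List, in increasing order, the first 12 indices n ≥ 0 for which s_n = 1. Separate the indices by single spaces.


n=0: ⌈471/758⌉−⌈0/758⌉ = 1−0 = 1  ← one
n=1: ⌈942/758⌉−⌈471/758⌉ = 2−1 = 1  ← one
n=2: ⌈1413/758⌉−⌈942/758⌉ = 2−2 = 0
n=3: ⌈1884/758⌉−⌈1413/758⌉ = 3−2 = 1  ← one
n=4: ⌈2355/758⌉−⌈1884/758⌉ = 4−3 = 1  ← one
n=5: ⌈2826/758⌉−⌈2355/758⌉ = 4−4 = 0
n=6: ⌈3297/758⌉−⌈2826/758⌉ = 5−4 = 1  ← one
n=7: ⌈3768/758⌉−⌈3297/758⌉ = 5−5 = 0
n=8: ⌈4239/758⌉−⌈3768/758⌉ = 6−5 = 1  ← one
n=9: ⌈4710/758⌉−⌈4239/758⌉ = 7−6 = 1  ← one
n=10: ⌈5181/758⌉−⌈4710/758⌉ = 7−7 = 0
n=11: ⌈5652/758⌉−⌈5181/758⌉ = 8−7 = 1  ← one
n=12: ⌈6123/758⌉−⌈5652/758⌉ = 9−8 = 1  ← one
n=13: ⌈6594/758⌉−⌈6123/758⌉ = 9−9 = 0
n=14: ⌈7065/758⌉−⌈6594/758⌉ = 10−9 = 1  ← one
n=15: ⌈7536/758⌉−⌈7065/758⌉ = 10−10 = 0
n=16: ⌈8007/758⌉−⌈7536/758⌉ = 11−10 = 1  ← one
n=17: ⌈8478/758⌉−⌈8007/758⌉ = 12−11 = 1  ← one
positions of the first 12 ones: 0 1 3 4 6 8 9 11 12 14 16 17

0 1 3 4 6 8 9 11 12 14 16 17


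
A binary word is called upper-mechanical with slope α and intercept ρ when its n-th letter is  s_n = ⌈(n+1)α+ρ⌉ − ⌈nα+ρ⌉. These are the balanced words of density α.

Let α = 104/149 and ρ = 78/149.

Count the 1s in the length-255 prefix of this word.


#1s = Σ_{n=0}^{254} s_n = Σ_{n=0}^{254} (⌈(n+1)α+ρ⌉ − ⌈nα+ρ⌉)
the sum telescopes: every ⌈nα+ρ⌉ with 0 < n < 255 appears once with + and once with −, leaving ⌈255α+ρ⌉ − ⌈0·α+ρ⌉
255α + ρ = (255·104 + 78) / 149 = 26598/149
ρ = 78/149
⌈26598/149⌉ = 179,  ⌈78/149⌉ = 1
#1s = 179 − 1 = 178

178


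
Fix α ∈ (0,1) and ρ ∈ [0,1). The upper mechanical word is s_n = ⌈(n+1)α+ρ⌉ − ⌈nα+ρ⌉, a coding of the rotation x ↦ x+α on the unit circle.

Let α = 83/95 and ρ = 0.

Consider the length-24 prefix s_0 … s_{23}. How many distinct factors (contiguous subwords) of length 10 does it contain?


t_n = ⌈(n·83)/95⌉ for n = 0 … 24:
  n=0…9: ⌈0/95⌉=0 ⌈83/95⌉=1 ⌈166/95⌉=2 ⌈249/95⌉=3 ⌈332/95⌉=4 ⌈415/95⌉=5 ⌈498/95⌉=6 ⌈581/95⌉=7 ⌈664/95⌉=7 ⌈747/95⌉=8
  n=10…19: ⌈830/95⌉=9 ⌈913/95⌉=10 ⌈996/95⌉=11 ⌈1079/95⌉=12 ⌈1162/95⌉=13 ⌈1245/95⌉=14 ⌈1328/95⌉=14 ⌈1411/95⌉=15 ⌈1494/95⌉=16 ⌈1577/95⌉=17
  n=20…24: ⌈1660/95⌉=18 ⌈1743/95⌉=19 ⌈1826/95⌉=20 ⌈1909/95⌉=21 ⌈1992/95⌉=21
s_n = t_(n+1) − t_n for n = 0 … 23 gives
prefix = 111111101111111011111110
slide a length-10 window over [0..9] … [14..23] (15 windows); first occurrence of each distinct factor:
  [  0..  9] 1111111011
  [  1.. 10] 1111110111
  [  2.. 11] 1111101111
  [  3.. 12] 1111011111
  [  4.. 13] 1110111111
  [  5.. 14] 1101111111
  [  6.. 15] 1011111110
  [  7.. 16] 0111111101
  (the other 7 windows repeat one of these)
distinct factors: {0111111101, 1011111110, 1101111111, 1110111111, 1111011111, 1111101111, 1111110111, 1111111011}
count = 8  (Sturmian bound for length 10 is 11)

8


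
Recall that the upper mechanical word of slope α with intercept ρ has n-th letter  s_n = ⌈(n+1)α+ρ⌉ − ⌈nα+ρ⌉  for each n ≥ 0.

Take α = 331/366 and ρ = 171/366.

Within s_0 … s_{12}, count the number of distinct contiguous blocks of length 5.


t_n = ⌈(n·331+171)/366⌉ for n = 0 … 13:
  n=0…9: ⌈171/366⌉=1 ⌈502/366⌉=2 ⌈833/366⌉=3 ⌈1164/366⌉=4 ⌈1495/366⌉=5 ⌈1826/366⌉=5 ⌈2157/366⌉=6 ⌈2488/366⌉=7 ⌈2819/366⌉=8 ⌈3150/366⌉=9
  n=10…13: ⌈3481/366⌉=10 ⌈3812/366⌉=11 ⌈4143/366⌉=12 ⌈4474/366⌉=13
s_n = t_(n+1) − t_n for n = 0 … 12 gives
prefix = 1111011111111
slide a length-5 window over [0..4] … [8..12] (9 windows); first occurrence of each distinct factor:
  [  0..  4] 11110
  [  1..  5] 11101
  [  2..  6] 11011
  [  3..  7] 10111
  [  4..  8] 01111
  [  5..  9] 11111
  (the other 3 windows repeat one of these)
distinct factors: {01111, 10111, 11011, 11101, 11110, 11111}
count = 6  (Sturmian bound for length 5 is 6)

6


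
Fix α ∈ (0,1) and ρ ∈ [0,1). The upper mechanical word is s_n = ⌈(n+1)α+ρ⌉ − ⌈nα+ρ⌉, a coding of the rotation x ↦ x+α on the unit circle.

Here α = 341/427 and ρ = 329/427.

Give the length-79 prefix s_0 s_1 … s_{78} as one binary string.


1110111101111011110111101111011110111101111011110111101111011110111101111011110

n=0: ⌈(1·341+329)/427⌉ − ⌈(0·341+329)/427⌉ = ⌈670/427⌉ − ⌈329/427⌉ = 2 − 1 = 1
n=1: ⌈(2·341+329)/427⌉ − ⌈(1·341+329)/427⌉ = ⌈1011/427⌉ − ⌈670/427⌉ = 3 − 2 = 1
n=2: ⌈(3·341+329)/427⌉ − ⌈(2·341+329)/427⌉ = ⌈1352/427⌉ − ⌈1011/427⌉ = 4 − 3 = 1
n=3: ⌈(4·341+329)/427⌉ − ⌈(3·341+329)/427⌉ = ⌈1693/427⌉ − ⌈1352/427⌉ = 4 − 4 = 0
n=4: ⌈(5·341+329)/427⌉ − ⌈(4·341+329)/427⌉ = ⌈2034/427⌉ − ⌈1693/427⌉ = 5 − 4 = 1
n=5: ⌈(6·341+329)/427⌉ − ⌈(5·341+329)/427⌉ = ⌈2375/427⌉ − ⌈2034/427⌉ = 6 − 5 = 1
n=6: ⌈(7·341+329)/427⌉ − ⌈(6·341+329)/427⌉ = ⌈2716/427⌉ − ⌈2375/427⌉ = 7 − 6 = 1
n=7: ⌈(8·341+329)/427⌉ − ⌈(7·341+329)/427⌉ = ⌈3057/427⌉ − ⌈2716/427⌉ = 8 − 7 = 1
n=8: ⌈(9·341+329)/427⌉ − ⌈(8·341+329)/427⌉ = ⌈3398/427⌉ − ⌈3057/427⌉ = 8 − 8 = 0
n=9: ⌈(10·341+329)/427⌉ − ⌈(9·341+329)/427⌉ = ⌈3739/427⌉ − ⌈3398/427⌉ = 9 − 8 = 1
n=10: ⌈(11·341+329)/427⌉ − ⌈(10·341+329)/427⌉ = ⌈4080/427⌉ − ⌈3739/427⌉ = 10 − 9 = 1
n=11: ⌈(12·341+329)/427⌉ − ⌈(11·341+329)/427⌉ = ⌈4421/427⌉ − ⌈4080/427⌉ = 11 − 10 = 1
n=12: ⌈(13·341+329)/427⌉ − ⌈(12·341+329)/427⌉ = ⌈4762/427⌉ − ⌈4421/427⌉ = 12 − 11 = 1
n=13: ⌈(14·341+329)/427⌉ − ⌈(13·341+329)/427⌉ = ⌈5103/427⌉ − ⌈4762/427⌉ = 12 − 12 = 0
n=14: ⌈(15·341+329)/427⌉ − ⌈(14·341+329)/427⌉ = ⌈5444/427⌉ − ⌈5103/427⌉ = 13 − 12 = 1
n=15: ⌈(16·341+329)/427⌉ − ⌈(15·341+329)/427⌉ = ⌈5785/427⌉ − ⌈5444/427⌉ = 14 − 13 = 1
n=16: ⌈(17·341+329)/427⌉ − ⌈(16·341+329)/427⌉ = ⌈6126/427⌉ − ⌈5785/427⌉ = 15 − 14 = 1
n=17: ⌈(18·341+329)/427⌉ − ⌈(17·341+329)/427⌉ = ⌈6467/427⌉ − ⌈6126/427⌉ = 16 − 15 = 1
n=18: ⌈(19·341+329)/427⌉ − ⌈(18·341+329)/427⌉ = ⌈6808/427⌉ − ⌈6467/427⌉ = 16 − 16 = 0
n=19: ⌈(20·341+329)/427⌉ − ⌈(19·341+329)/427⌉ = ⌈7149/427⌉ − ⌈6808/427⌉ = 17 − 16 = 1
n=20: ⌈(21·341+329)/427⌉ − ⌈(20·341+329)/427⌉ = ⌈7490/427⌉ − ⌈7149/427⌉ = 18 − 17 = 1
n=21: ⌈(22·341+329)/427⌉ − ⌈(21·341+329)/427⌉ = ⌈7831/427⌉ − ⌈7490/427⌉ = 19 − 18 = 1
n=22: ⌈(23·341+329)/427⌉ − ⌈(22·341+329)/427⌉ = ⌈8172/427⌉ − ⌈7831/427⌉ = 20 − 19 = 1
n=23: ⌈(24·341+329)/427⌉ − ⌈(23·341+329)/427⌉ = ⌈8513/427⌉ − ⌈8172/427⌉ = 20 − 20 = 0
n=24: ⌈(25·341+329)/427⌉ − ⌈(24·341+329)/427⌉ = ⌈8854/427⌉ − ⌈8513/427⌉ = 21 − 20 = 1
n=25: ⌈(26·341+329)/427⌉ − ⌈(25·341+329)/427⌉ = ⌈9195/427⌉ − ⌈8854/427⌉ = 22 − 21 = 1
n=26: ⌈(27·341+329)/427⌉ − ⌈(26·341+329)/427⌉ = ⌈9536/427⌉ − ⌈9195/427⌉ = 23 − 22 = 1
n=27: ⌈(28·341+329)/427⌉ − ⌈(27·341+329)/427⌉ = ⌈9877/427⌉ − ⌈9536/427⌉ = 24 − 23 = 1
n=28: ⌈(29·341+329)/427⌉ − ⌈(28·341+329)/427⌉ = ⌈10218/427⌉ − ⌈9877/427⌉ = 24 − 24 = 0
n=29: ⌈(30·341+329)/427⌉ − ⌈(29·341+329)/427⌉ = ⌈10559/427⌉ − ⌈10218/427⌉ = 25 − 24 = 1
n=30: ⌈(31·341+329)/427⌉ − ⌈(30·341+329)/427⌉ = ⌈10900/427⌉ − ⌈10559/427⌉ = 26 − 25 = 1
n=31: ⌈(32·341+329)/427⌉ − ⌈(31·341+329)/427⌉ = ⌈11241/427⌉ − ⌈10900/427⌉ = 27 − 26 = 1
n=32: ⌈(33·341+329)/427⌉ − ⌈(32·341+329)/427⌉ = ⌈11582/427⌉ − ⌈11241/427⌉ = 28 − 27 = 1
n=33: ⌈(34·341+329)/427⌉ − ⌈(33·341+329)/427⌉ = ⌈11923/427⌉ − ⌈11582/427⌉ = 28 − 28 = 0
n=34: ⌈(35·341+329)/427⌉ − ⌈(34·341+329)/427⌉ = ⌈12264/427⌉ − ⌈11923/427⌉ = 29 − 28 = 1
n=35: ⌈(36·341+329)/427⌉ − ⌈(35·341+329)/427⌉ = ⌈12605/427⌉ − ⌈12264/427⌉ = 30 − 29 = 1
n=36: ⌈(37·341+329)/427⌉ − ⌈(36·341+329)/427⌉ = ⌈12946/427⌉ − ⌈12605/427⌉ = 31 − 30 = 1
n=37: ⌈(38·341+329)/427⌉ − ⌈(37·341+329)/427⌉ = ⌈13287/427⌉ − ⌈12946/427⌉ = 32 − 31 = 1
n=38: ⌈(39·341+329)/427⌉ − ⌈(38·341+329)/427⌉ = ⌈13628/427⌉ − ⌈13287/427⌉ = 32 − 32 = 0
n=39: ⌈(40·341+329)/427⌉ − ⌈(39·341+329)/427⌉ = ⌈13969/427⌉ − ⌈13628/427⌉ = 33 − 32 = 1
n=40: ⌈(41·341+329)/427⌉ − ⌈(40·341+329)/427⌉ = ⌈14310/427⌉ − ⌈13969/427⌉ = 34 − 33 = 1
n=41: ⌈(42·341+329)/427⌉ − ⌈(41·341+329)/427⌉ = ⌈14651/427⌉ − ⌈14310/427⌉ = 35 − 34 = 1
n=42: ⌈(43·341+329)/427⌉ − ⌈(42·341+329)/427⌉ = ⌈14992/427⌉ − ⌈14651/427⌉ = 36 − 35 = 1
n=43: ⌈(44·341+329)/427⌉ − ⌈(43·341+329)/427⌉ = ⌈15333/427⌉ − ⌈14992/427⌉ = 36 − 36 = 0
n=44: ⌈(45·341+329)/427⌉ − ⌈(44·341+329)/427⌉ = ⌈15674/427⌉ − ⌈15333/427⌉ = 37 − 36 = 1
n=45: ⌈(46·341+329)/427⌉ − ⌈(45·341+329)/427⌉ = ⌈16015/427⌉ − ⌈15674/427⌉ = 38 − 37 = 1
n=46: ⌈(47·341+329)/427⌉ − ⌈(46·341+329)/427⌉ = ⌈16356/427⌉ − ⌈16015/427⌉ = 39 − 38 = 1
n=47: ⌈(48·341+329)/427⌉ − ⌈(47·341+329)/427⌉ = ⌈16697/427⌉ − ⌈16356/427⌉ = 40 − 39 = 1
n=48: ⌈(49·341+329)/427⌉ − ⌈(48·341+329)/427⌉ = ⌈17038/427⌉ − ⌈16697/427⌉ = 40 − 40 = 0
n=49: ⌈(50·341+329)/427⌉ − ⌈(49·341+329)/427⌉ = ⌈17379/427⌉ − ⌈17038/427⌉ = 41 − 40 = 1
n=50: ⌈(51·341+329)/427⌉ − ⌈(50·341+329)/427⌉ = ⌈17720/427⌉ − ⌈17379/427⌉ = 42 − 41 = 1
n=51: ⌈(52·341+329)/427⌉ − ⌈(51·341+329)/427⌉ = ⌈18061/427⌉ − ⌈17720/427⌉ = 43 − 42 = 1
n=52: ⌈(53·341+329)/427⌉ − ⌈(52·341+329)/427⌉ = ⌈18402/427⌉ − ⌈18061/427⌉ = 44 − 43 = 1
n=53: ⌈(54·341+329)/427⌉ − ⌈(53·341+329)/427⌉ = ⌈18743/427⌉ − ⌈18402/427⌉ = 44 − 44 = 0
n=54: ⌈(55·341+329)/427⌉ − ⌈(54·341+329)/427⌉ = ⌈19084/427⌉ − ⌈18743/427⌉ = 45 − 44 = 1
n=55: ⌈(56·341+329)/427⌉ − ⌈(55·341+329)/427⌉ = ⌈19425/427⌉ − ⌈19084/427⌉ = 46 − 45 = 1
n=56: ⌈(57·341+329)/427⌉ − ⌈(56·341+329)/427⌉ = ⌈19766/427⌉ − ⌈19425/427⌉ = 47 − 46 = 1
n=57: ⌈(58·341+329)/427⌉ − ⌈(57·341+329)/427⌉ = ⌈20107/427⌉ − ⌈19766/427⌉ = 48 − 47 = 1
n=58: ⌈(59·341+329)/427⌉ − ⌈(58·341+329)/427⌉ = ⌈20448/427⌉ − ⌈20107/427⌉ = 48 − 48 = 0
n=59: ⌈(60·341+329)/427⌉ − ⌈(59·341+329)/427⌉ = ⌈20789/427⌉ − ⌈20448/427⌉ = 49 − 48 = 1
n=60: ⌈(61·341+329)/427⌉ − ⌈(60·341+329)/427⌉ = ⌈21130/427⌉ − ⌈20789/427⌉ = 50 − 49 = 1
n=61: ⌈(62·341+329)/427⌉ − ⌈(61·341+329)/427⌉ = ⌈21471/427⌉ − ⌈21130/427⌉ = 51 − 50 = 1
n=62: ⌈(63·341+329)/427⌉ − ⌈(62·341+329)/427⌉ = ⌈21812/427⌉ − ⌈21471/427⌉ = 52 − 51 = 1
n=63: ⌈(64·341+329)/427⌉ − ⌈(63·341+329)/427⌉ = ⌈22153/427⌉ − ⌈21812/427⌉ = 52 − 52 = 0
n=64: ⌈(65·341+329)/427⌉ − ⌈(64·341+329)/427⌉ = ⌈22494/427⌉ − ⌈22153/427⌉ = 53 − 52 = 1
n=65: ⌈(66·341+329)/427⌉ − ⌈(65·341+329)/427⌉ = ⌈22835/427⌉ − ⌈22494/427⌉ = 54 − 53 = 1
n=66: ⌈(67·341+329)/427⌉ − ⌈(66·341+329)/427⌉ = ⌈23176/427⌉ − ⌈22835/427⌉ = 55 − 54 = 1
n=67: ⌈(68·341+329)/427⌉ − ⌈(67·341+329)/427⌉ = ⌈23517/427⌉ − ⌈23176/427⌉ = 56 − 55 = 1
n=68: ⌈(69·341+329)/427⌉ − ⌈(68·341+329)/427⌉ = ⌈23858/427⌉ − ⌈23517/427⌉ = 56 − 56 = 0
n=69: ⌈(70·341+329)/427⌉ − ⌈(69·341+329)/427⌉ = ⌈24199/427⌉ − ⌈23858/427⌉ = 57 − 56 = 1
n=70: ⌈(71·341+329)/427⌉ − ⌈(70·341+329)/427⌉ = ⌈24540/427⌉ − ⌈24199/427⌉ = 58 − 57 = 1
n=71: ⌈(72·341+329)/427⌉ − ⌈(71·341+329)/427⌉ = ⌈24881/427⌉ − ⌈24540/427⌉ = 59 − 58 = 1
n=72: ⌈(73·341+329)/427⌉ − ⌈(72·341+329)/427⌉ = ⌈25222/427⌉ − ⌈24881/427⌉ = 60 − 59 = 1
n=73: ⌈(74·341+329)/427⌉ − ⌈(73·341+329)/427⌉ = ⌈25563/427⌉ − ⌈25222/427⌉ = 60 − 60 = 0
n=74: ⌈(75·341+329)/427⌉ − ⌈(74·341+329)/427⌉ = ⌈25904/427⌉ − ⌈25563/427⌉ = 61 − 60 = 1
n=75: ⌈(76·341+329)/427⌉ − ⌈(75·341+329)/427⌉ = ⌈26245/427⌉ − ⌈25904/427⌉ = 62 − 61 = 1
n=76: ⌈(77·341+329)/427⌉ − ⌈(76·341+329)/427⌉ = ⌈26586/427⌉ − ⌈26245/427⌉ = 63 − 62 = 1
n=77: ⌈(78·341+329)/427⌉ − ⌈(77·341+329)/427⌉ = ⌈26927/427⌉ − ⌈26586/427⌉ = 64 − 63 = 1
n=78: ⌈(79·341+329)/427⌉ − ⌈(78·341+329)/427⌉ = ⌈27268/427⌉ − ⌈26927/427⌉ = 64 − 64 = 0


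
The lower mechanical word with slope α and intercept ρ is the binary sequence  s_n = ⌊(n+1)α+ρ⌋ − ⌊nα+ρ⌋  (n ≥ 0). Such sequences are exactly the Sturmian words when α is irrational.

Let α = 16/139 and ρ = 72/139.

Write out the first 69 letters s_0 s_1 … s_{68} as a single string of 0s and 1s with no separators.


n=0: ⌊(1·16+72)/139⌋ − ⌊(0·16+72)/139⌋ = ⌊88/139⌋ − ⌊72/139⌋ = 0 − 0 = 0
n=1: ⌊(2·16+72)/139⌋ − ⌊(1·16+72)/139⌋ = ⌊104/139⌋ − ⌊88/139⌋ = 0 − 0 = 0
n=2: ⌊(3·16+72)/139⌋ − ⌊(2·16+72)/139⌋ = ⌊120/139⌋ − ⌊104/139⌋ = 0 − 0 = 0
n=3: ⌊(4·16+72)/139⌋ − ⌊(3·16+72)/139⌋ = ⌊136/139⌋ − ⌊120/139⌋ = 0 − 0 = 0
n=4: ⌊(5·16+72)/139⌋ − ⌊(4·16+72)/139⌋ = ⌊152/139⌋ − ⌊136/139⌋ = 1 − 0 = 1
n=5: ⌊(6·16+72)/139⌋ − ⌊(5·16+72)/139⌋ = ⌊168/139⌋ − ⌊152/139⌋ = 1 − 1 = 0
n=6: ⌊(7·16+72)/139⌋ − ⌊(6·16+72)/139⌋ = ⌊184/139⌋ − ⌊168/139⌋ = 1 − 1 = 0
n=7: ⌊(8·16+72)/139⌋ − ⌊(7·16+72)/139⌋ = ⌊200/139⌋ − ⌊184/139⌋ = 1 − 1 = 0
n=8: ⌊(9·16+72)/139⌋ − ⌊(8·16+72)/139⌋ = ⌊216/139⌋ − ⌊200/139⌋ = 1 − 1 = 0
n=9: ⌊(10·16+72)/139⌋ − ⌊(9·16+72)/139⌋ = ⌊232/139⌋ − ⌊216/139⌋ = 1 − 1 = 0
n=10: ⌊(11·16+72)/139⌋ − ⌊(10·16+72)/139⌋ = ⌊248/139⌋ − ⌊232/139⌋ = 1 − 1 = 0
n=11: ⌊(12·16+72)/139⌋ − ⌊(11·16+72)/139⌋ = ⌊264/139⌋ − ⌊248/139⌋ = 1 − 1 = 0
n=12: ⌊(13·16+72)/139⌋ − ⌊(12·16+72)/139⌋ = ⌊280/139⌋ − ⌊264/139⌋ = 2 − 1 = 1
n=13: ⌊(14·16+72)/139⌋ − ⌊(13·16+72)/139⌋ = ⌊296/139⌋ − ⌊280/139⌋ = 2 − 2 = 0
n=14: ⌊(15·16+72)/139⌋ − ⌊(14·16+72)/139⌋ = ⌊312/139⌋ − ⌊296/139⌋ = 2 − 2 = 0
n=15: ⌊(16·16+72)/139⌋ − ⌊(15·16+72)/139⌋ = ⌊328/139⌋ − ⌊312/139⌋ = 2 − 2 = 0
n=16: ⌊(17·16+72)/139⌋ − ⌊(16·16+72)/139⌋ = ⌊344/139⌋ − ⌊328/139⌋ = 2 − 2 = 0
n=17: ⌊(18·16+72)/139⌋ − ⌊(17·16+72)/139⌋ = ⌊360/139⌋ − ⌊344/139⌋ = 2 − 2 = 0
n=18: ⌊(19·16+72)/139⌋ − ⌊(18·16+72)/139⌋ = ⌊376/139⌋ − ⌊360/139⌋ = 2 − 2 = 0
n=19: ⌊(20·16+72)/139⌋ − ⌊(19·16+72)/139⌋ = ⌊392/139⌋ − ⌊376/139⌋ = 2 − 2 = 0
n=20: ⌊(21·16+72)/139⌋ − ⌊(20·16+72)/139⌋ = ⌊408/139⌋ − ⌊392/139⌋ = 2 − 2 = 0
n=21: ⌊(22·16+72)/139⌋ − ⌊(21·16+72)/139⌋ = ⌊424/139⌋ − ⌊408/139⌋ = 3 − 2 = 1
n=22: ⌊(23·16+72)/139⌋ − ⌊(22·16+72)/139⌋ = ⌊440/139⌋ − ⌊424/139⌋ = 3 − 3 = 0
n=23: ⌊(24·16+72)/139⌋ − ⌊(23·16+72)/139⌋ = ⌊456/139⌋ − ⌊440/139⌋ = 3 − 3 = 0
n=24: ⌊(25·16+72)/139⌋ − ⌊(24·16+72)/139⌋ = ⌊472/139⌋ − ⌊456/139⌋ = 3 − 3 = 0
n=25: ⌊(26·16+72)/139⌋ − ⌊(25·16+72)/139⌋ = ⌊488/139⌋ − ⌊472/139⌋ = 3 − 3 = 0
n=26: ⌊(27·16+72)/139⌋ − ⌊(26·16+72)/139⌋ = ⌊504/139⌋ − ⌊488/139⌋ = 3 − 3 = 0
n=27: ⌊(28·16+72)/139⌋ − ⌊(27·16+72)/139⌋ = ⌊520/139⌋ − ⌊504/139⌋ = 3 − 3 = 0
n=28: ⌊(29·16+72)/139⌋ − ⌊(28·16+72)/139⌋ = ⌊536/139⌋ − ⌊520/139⌋ = 3 − 3 = 0
n=29: ⌊(30·16+72)/139⌋ − ⌊(29·16+72)/139⌋ = ⌊552/139⌋ − ⌊536/139⌋ = 3 − 3 = 0
n=30: ⌊(31·16+72)/139⌋ − ⌊(30·16+72)/139⌋ = ⌊568/139⌋ − ⌊552/139⌋ = 4 − 3 = 1
n=31: ⌊(32·16+72)/139⌋ − ⌊(31·16+72)/139⌋ = ⌊584/139⌋ − ⌊568/139⌋ = 4 − 4 = 0
n=32: ⌊(33·16+72)/139⌋ − ⌊(32·16+72)/139⌋ = ⌊600/139⌋ − ⌊584/139⌋ = 4 − 4 = 0
n=33: ⌊(34·16+72)/139⌋ − ⌊(33·16+72)/139⌋ = ⌊616/139⌋ − ⌊600/139⌋ = 4 − 4 = 0
n=34: ⌊(35·16+72)/139⌋ − ⌊(34·16+72)/139⌋ = ⌊632/139⌋ − ⌊616/139⌋ = 4 − 4 = 0
n=35: ⌊(36·16+72)/139⌋ − ⌊(35·16+72)/139⌋ = ⌊648/139⌋ − ⌊632/139⌋ = 4 − 4 = 0
n=36: ⌊(37·16+72)/139⌋ − ⌊(36·16+72)/139⌋ = ⌊664/139⌋ − ⌊648/139⌋ = 4 − 4 = 0
n=37: ⌊(38·16+72)/139⌋ − ⌊(37·16+72)/139⌋ = ⌊680/139⌋ − ⌊664/139⌋ = 4 − 4 = 0
n=38: ⌊(39·16+72)/139⌋ − ⌊(38·16+72)/139⌋ = ⌊696/139⌋ − ⌊680/139⌋ = 5 − 4 = 1
n=39: ⌊(40·16+72)/139⌋ − ⌊(39·16+72)/139⌋ = ⌊712/139⌋ − ⌊696/139⌋ = 5 − 5 = 0
n=40: ⌊(41·16+72)/139⌋ − ⌊(40·16+72)/139⌋ = ⌊728/139⌋ − ⌊712/139⌋ = 5 − 5 = 0
n=41: ⌊(42·16+72)/139⌋ − ⌊(41·16+72)/139⌋ = ⌊744/139⌋ − ⌊728/139⌋ = 5 − 5 = 0
n=42: ⌊(43·16+72)/139⌋ − ⌊(42·16+72)/139⌋ = ⌊760/139⌋ − ⌊744/139⌋ = 5 − 5 = 0
n=43: ⌊(44·16+72)/139⌋ − ⌊(43·16+72)/139⌋ = ⌊776/139⌋ − ⌊760/139⌋ = 5 − 5 = 0
n=44: ⌊(45·16+72)/139⌋ − ⌊(44·16+72)/139⌋ = ⌊792/139⌋ − ⌊776/139⌋ = 5 − 5 = 0
n=45: ⌊(46·16+72)/139⌋ − ⌊(45·16+72)/139⌋ = ⌊808/139⌋ − ⌊792/139⌋ = 5 − 5 = 0
n=46: ⌊(47·16+72)/139⌋ − ⌊(46·16+72)/139⌋ = ⌊824/139⌋ − ⌊808/139⌋ = 5 − 5 = 0
n=47: ⌊(48·16+72)/139⌋ − ⌊(47·16+72)/139⌋ = ⌊840/139⌋ − ⌊824/139⌋ = 6 − 5 = 1
n=48: ⌊(49·16+72)/139⌋ − ⌊(48·16+72)/139⌋ = ⌊856/139⌋ − ⌊840/139⌋ = 6 − 6 = 0
n=49: ⌊(50·16+72)/139⌋ − ⌊(49·16+72)/139⌋ = ⌊872/139⌋ − ⌊856/139⌋ = 6 − 6 = 0
n=50: ⌊(51·16+72)/139⌋ − ⌊(50·16+72)/139⌋ = ⌊888/139⌋ − ⌊872/139⌋ = 6 − 6 = 0
n=51: ⌊(52·16+72)/139⌋ − ⌊(51·16+72)/139⌋ = ⌊904/139⌋ − ⌊888/139⌋ = 6 − 6 = 0
n=52: ⌊(53·16+72)/139⌋ − ⌊(52·16+72)/139⌋ = ⌊920/139⌋ − ⌊904/139⌋ = 6 − 6 = 0
n=53: ⌊(54·16+72)/139⌋ − ⌊(53·16+72)/139⌋ = ⌊936/139⌋ − ⌊920/139⌋ = 6 − 6 = 0
n=54: ⌊(55·16+72)/139⌋ − ⌊(54·16+72)/139⌋ = ⌊952/139⌋ − ⌊936/139⌋ = 6 − 6 = 0
n=55: ⌊(56·16+72)/139⌋ − ⌊(55·16+72)/139⌋ = ⌊968/139⌋ − ⌊952/139⌋ = 6 − 6 = 0
n=56: ⌊(57·16+72)/139⌋ − ⌊(56·16+72)/139⌋ = ⌊984/139⌋ − ⌊968/139⌋ = 7 − 6 = 1
n=57: ⌊(58·16+72)/139⌋ − ⌊(57·16+72)/139⌋ = ⌊1000/139⌋ − ⌊984/139⌋ = 7 − 7 = 0
n=58: ⌊(59·16+72)/139⌋ − ⌊(58·16+72)/139⌋ = ⌊1016/139⌋ − ⌊1000/139⌋ = 7 − 7 = 0
n=59: ⌊(60·16+72)/139⌋ − ⌊(59·16+72)/139⌋ = ⌊1032/139⌋ − ⌊1016/139⌋ = 7 − 7 = 0
n=60: ⌊(61·16+72)/139⌋ − ⌊(60·16+72)/139⌋ = ⌊1048/139⌋ − ⌊1032/139⌋ = 7 − 7 = 0
n=61: ⌊(62·16+72)/139⌋ − ⌊(61·16+72)/139⌋ = ⌊1064/139⌋ − ⌊1048/139⌋ = 7 − 7 = 0
n=62: ⌊(63·16+72)/139⌋ − ⌊(62·16+72)/139⌋ = ⌊1080/139⌋ − ⌊1064/139⌋ = 7 − 7 = 0
n=63: ⌊(64·16+72)/139⌋ − ⌊(63·16+72)/139⌋ = ⌊1096/139⌋ − ⌊1080/139⌋ = 7 − 7 = 0
n=64: ⌊(65·16+72)/139⌋ − ⌊(64·16+72)/139⌋ = ⌊1112/139⌋ − ⌊1096/139⌋ = 8 − 7 = 1
n=65: ⌊(66·16+72)/139⌋ − ⌊(65·16+72)/139⌋ = ⌊1128/139⌋ − ⌊1112/139⌋ = 8 − 8 = 0
n=66: ⌊(67·16+72)/139⌋ − ⌊(66·16+72)/139⌋ = ⌊1144/139⌋ − ⌊1128/139⌋ = 8 − 8 = 0
n=67: ⌊(68·16+72)/139⌋ − ⌊(67·16+72)/139⌋ = ⌊1160/139⌋ − ⌊1144/139⌋ = 8 − 8 = 0
n=68: ⌊(69·16+72)/139⌋ − ⌊(68·16+72)/139⌋ = ⌊1176/139⌋ − ⌊1160/139⌋ = 8 − 8 = 0

000010000000100000000100000000100000001000000001000000001000000010000


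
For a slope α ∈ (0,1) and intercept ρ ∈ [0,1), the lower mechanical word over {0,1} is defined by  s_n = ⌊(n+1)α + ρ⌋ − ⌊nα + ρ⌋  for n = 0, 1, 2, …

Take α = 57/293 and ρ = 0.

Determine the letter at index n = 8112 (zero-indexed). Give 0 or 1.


(n+1)α + ρ = (8113·57) / 293 = 462441/293
nα + ρ     = (8112·57) / 293 = 462384/293
⌊462441/293⌋ = 1578,  ⌊462384/293⌋ = 1578
s_{8112} = 1578 − 1578 = 0

0


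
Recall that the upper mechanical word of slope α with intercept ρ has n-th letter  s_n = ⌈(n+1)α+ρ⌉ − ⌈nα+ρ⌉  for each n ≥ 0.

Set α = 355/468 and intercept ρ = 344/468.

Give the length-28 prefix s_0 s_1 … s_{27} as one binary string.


1110111011101110111011101110

n=0: ⌈(1·355+344)/468⌉ − ⌈(0·355+344)/468⌉ = ⌈699/468⌉ − ⌈344/468⌉ = 2 − 1 = 1
n=1: ⌈(2·355+344)/468⌉ − ⌈(1·355+344)/468⌉ = ⌈1054/468⌉ − ⌈699/468⌉ = 3 − 2 = 1
n=2: ⌈(3·355+344)/468⌉ − ⌈(2·355+344)/468⌉ = ⌈1409/468⌉ − ⌈1054/468⌉ = 4 − 3 = 1
n=3: ⌈(4·355+344)/468⌉ − ⌈(3·355+344)/468⌉ = ⌈1764/468⌉ − ⌈1409/468⌉ = 4 − 4 = 0
n=4: ⌈(5·355+344)/468⌉ − ⌈(4·355+344)/468⌉ = ⌈2119/468⌉ − ⌈1764/468⌉ = 5 − 4 = 1
n=5: ⌈(6·355+344)/468⌉ − ⌈(5·355+344)/468⌉ = ⌈2474/468⌉ − ⌈2119/468⌉ = 6 − 5 = 1
n=6: ⌈(7·355+344)/468⌉ − ⌈(6·355+344)/468⌉ = ⌈2829/468⌉ − ⌈2474/468⌉ = 7 − 6 = 1
n=7: ⌈(8·355+344)/468⌉ − ⌈(7·355+344)/468⌉ = ⌈3184/468⌉ − ⌈2829/468⌉ = 7 − 7 = 0
n=8: ⌈(9·355+344)/468⌉ − ⌈(8·355+344)/468⌉ = ⌈3539/468⌉ − ⌈3184/468⌉ = 8 − 7 = 1
n=9: ⌈(10·355+344)/468⌉ − ⌈(9·355+344)/468⌉ = ⌈3894/468⌉ − ⌈3539/468⌉ = 9 − 8 = 1
n=10: ⌈(11·355+344)/468⌉ − ⌈(10·355+344)/468⌉ = ⌈4249/468⌉ − ⌈3894/468⌉ = 10 − 9 = 1
n=11: ⌈(12·355+344)/468⌉ − ⌈(11·355+344)/468⌉ = ⌈4604/468⌉ − ⌈4249/468⌉ = 10 − 10 = 0
n=12: ⌈(13·355+344)/468⌉ − ⌈(12·355+344)/468⌉ = ⌈4959/468⌉ − ⌈4604/468⌉ = 11 − 10 = 1
n=13: ⌈(14·355+344)/468⌉ − ⌈(13·355+344)/468⌉ = ⌈5314/468⌉ − ⌈4959/468⌉ = 12 − 11 = 1
n=14: ⌈(15·355+344)/468⌉ − ⌈(14·355+344)/468⌉ = ⌈5669/468⌉ − ⌈5314/468⌉ = 13 − 12 = 1
n=15: ⌈(16·355+344)/468⌉ − ⌈(15·355+344)/468⌉ = ⌈6024/468⌉ − ⌈5669/468⌉ = 13 − 13 = 0
n=16: ⌈(17·355+344)/468⌉ − ⌈(16·355+344)/468⌉ = ⌈6379/468⌉ − ⌈6024/468⌉ = 14 − 13 = 1
n=17: ⌈(18·355+344)/468⌉ − ⌈(17·355+344)/468⌉ = ⌈6734/468⌉ − ⌈6379/468⌉ = 15 − 14 = 1
n=18: ⌈(19·355+344)/468⌉ − ⌈(18·355+344)/468⌉ = ⌈7089/468⌉ − ⌈6734/468⌉ = 16 − 15 = 1
n=19: ⌈(20·355+344)/468⌉ − ⌈(19·355+344)/468⌉ = ⌈7444/468⌉ − ⌈7089/468⌉ = 16 − 16 = 0
n=20: ⌈(21·355+344)/468⌉ − ⌈(20·355+344)/468⌉ = ⌈7799/468⌉ − ⌈7444/468⌉ = 17 − 16 = 1
n=21: ⌈(22·355+344)/468⌉ − ⌈(21·355+344)/468⌉ = ⌈8154/468⌉ − ⌈7799/468⌉ = 18 − 17 = 1
n=22: ⌈(23·355+344)/468⌉ − ⌈(22·355+344)/468⌉ = ⌈8509/468⌉ − ⌈8154/468⌉ = 19 − 18 = 1
n=23: ⌈(24·355+344)/468⌉ − ⌈(23·355+344)/468⌉ = ⌈8864/468⌉ − ⌈8509/468⌉ = 19 − 19 = 0
n=24: ⌈(25·355+344)/468⌉ − ⌈(24·355+344)/468⌉ = ⌈9219/468⌉ − ⌈8864/468⌉ = 20 − 19 = 1
n=25: ⌈(26·355+344)/468⌉ − ⌈(25·355+344)/468⌉ = ⌈9574/468⌉ − ⌈9219/468⌉ = 21 − 20 = 1
n=26: ⌈(27·355+344)/468⌉ − ⌈(26·355+344)/468⌉ = ⌈9929/468⌉ − ⌈9574/468⌉ = 22 − 21 = 1
n=27: ⌈(28·355+344)/468⌉ − ⌈(27·355+344)/468⌉ = ⌈10284/468⌉ − ⌈9929/468⌉ = 22 − 22 = 0


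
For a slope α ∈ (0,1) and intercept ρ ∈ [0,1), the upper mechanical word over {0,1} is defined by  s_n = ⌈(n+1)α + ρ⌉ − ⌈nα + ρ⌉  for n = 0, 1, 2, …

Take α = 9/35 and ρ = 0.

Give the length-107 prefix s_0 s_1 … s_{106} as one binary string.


10010001000100010001000100010001000100100010001000100010001000100010001001000100010001000100010001000100010

n=0: ⌈(1·9)/35⌉ − ⌈(0·9)/35⌉ = ⌈9/35⌉ − ⌈0/35⌉ = 1 − 0 = 1
n=1: ⌈(2·9)/35⌉ − ⌈(1·9)/35⌉ = ⌈18/35⌉ − ⌈9/35⌉ = 1 − 1 = 0
n=2: ⌈(3·9)/35⌉ − ⌈(2·9)/35⌉ = ⌈27/35⌉ − ⌈18/35⌉ = 1 − 1 = 0
n=3: ⌈(4·9)/35⌉ − ⌈(3·9)/35⌉ = ⌈36/35⌉ − ⌈27/35⌉ = 2 − 1 = 1
n=4: ⌈(5·9)/35⌉ − ⌈(4·9)/35⌉ = ⌈45/35⌉ − ⌈36/35⌉ = 2 − 2 = 0
n=5: ⌈(6·9)/35⌉ − ⌈(5·9)/35⌉ = ⌈54/35⌉ − ⌈45/35⌉ = 2 − 2 = 0
n=6: ⌈(7·9)/35⌉ − ⌈(6·9)/35⌉ = ⌈63/35⌉ − ⌈54/35⌉ = 2 − 2 = 0
n=7: ⌈(8·9)/35⌉ − ⌈(7·9)/35⌉ = ⌈72/35⌉ − ⌈63/35⌉ = 3 − 2 = 1
n=8: ⌈(9·9)/35⌉ − ⌈(8·9)/35⌉ = ⌈81/35⌉ − ⌈72/35⌉ = 3 − 3 = 0
n=9: ⌈(10·9)/35⌉ − ⌈(9·9)/35⌉ = ⌈90/35⌉ − ⌈81/35⌉ = 3 − 3 = 0
n=10: ⌈(11·9)/35⌉ − ⌈(10·9)/35⌉ = ⌈99/35⌉ − ⌈90/35⌉ = 3 − 3 = 0
n=11: ⌈(12·9)/35⌉ − ⌈(11·9)/35⌉ = ⌈108/35⌉ − ⌈99/35⌉ = 4 − 3 = 1
n=12: ⌈(13·9)/35⌉ − ⌈(12·9)/35⌉ = ⌈117/35⌉ − ⌈108/35⌉ = 4 − 4 = 0
n=13: ⌈(14·9)/35⌉ − ⌈(13·9)/35⌉ = ⌈126/35⌉ − ⌈117/35⌉ = 4 − 4 = 0
n=14: ⌈(15·9)/35⌉ − ⌈(14·9)/35⌉ = ⌈135/35⌉ − ⌈126/35⌉ = 4 − 4 = 0
n=15: ⌈(16·9)/35⌉ − ⌈(15·9)/35⌉ = ⌈144/35⌉ − ⌈135/35⌉ = 5 − 4 = 1
n=16: ⌈(17·9)/35⌉ − ⌈(16·9)/35⌉ = ⌈153/35⌉ − ⌈144/35⌉ = 5 − 5 = 0
n=17: ⌈(18·9)/35⌉ − ⌈(17·9)/35⌉ = ⌈162/35⌉ − ⌈153/35⌉ = 5 − 5 = 0
n=18: ⌈(19·9)/35⌉ − ⌈(18·9)/35⌉ = ⌈171/35⌉ − ⌈162/35⌉ = 5 − 5 = 0
n=19: ⌈(20·9)/35⌉ − ⌈(19·9)/35⌉ = ⌈180/35⌉ − ⌈171/35⌉ = 6 − 5 = 1
n=20: ⌈(21·9)/35⌉ − ⌈(20·9)/35⌉ = ⌈189/35⌉ − ⌈180/35⌉ = 6 − 6 = 0
n=21: ⌈(22·9)/35⌉ − ⌈(21·9)/35⌉ = ⌈198/35⌉ − ⌈189/35⌉ = 6 − 6 = 0
n=22: ⌈(23·9)/35⌉ − ⌈(22·9)/35⌉ = ⌈207/35⌉ − ⌈198/35⌉ = 6 − 6 = 0
n=23: ⌈(24·9)/35⌉ − ⌈(23·9)/35⌉ = ⌈216/35⌉ − ⌈207/35⌉ = 7 − 6 = 1
n=24: ⌈(25·9)/35⌉ − ⌈(24·9)/35⌉ = ⌈225/35⌉ − ⌈216/35⌉ = 7 − 7 = 0
n=25: ⌈(26·9)/35⌉ − ⌈(25·9)/35⌉ = ⌈234/35⌉ − ⌈225/35⌉ = 7 − 7 = 0
n=26: ⌈(27·9)/35⌉ − ⌈(26·9)/35⌉ = ⌈243/35⌉ − ⌈234/35⌉ = 7 − 7 = 0
n=27: ⌈(28·9)/35⌉ − ⌈(27·9)/35⌉ = ⌈252/35⌉ − ⌈243/35⌉ = 8 − 7 = 1
n=28: ⌈(29·9)/35⌉ − ⌈(28·9)/35⌉ = ⌈261/35⌉ − ⌈252/35⌉ = 8 − 8 = 0
n=29: ⌈(30·9)/35⌉ − ⌈(29·9)/35⌉ = ⌈270/35⌉ − ⌈261/35⌉ = 8 − 8 = 0
n=30: ⌈(31·9)/35⌉ − ⌈(30·9)/35⌉ = ⌈279/35⌉ − ⌈270/35⌉ = 8 − 8 = 0
n=31: ⌈(32·9)/35⌉ − ⌈(31·9)/35⌉ = ⌈288/35⌉ − ⌈279/35⌉ = 9 − 8 = 1
n=32: ⌈(33·9)/35⌉ − ⌈(32·9)/35⌉ = ⌈297/35⌉ − ⌈288/35⌉ = 9 − 9 = 0
n=33: ⌈(34·9)/35⌉ − ⌈(33·9)/35⌉ = ⌈306/35⌉ − ⌈297/35⌉ = 9 − 9 = 0
n=34: ⌈(35·9)/35⌉ − ⌈(34·9)/35⌉ = ⌈315/35⌉ − ⌈306/35⌉ = 9 − 9 = 0
n=35: ⌈(36·9)/35⌉ − ⌈(35·9)/35⌉ = ⌈324/35⌉ − ⌈315/35⌉ = 10 − 9 = 1
n=36: ⌈(37·9)/35⌉ − ⌈(36·9)/35⌉ = ⌈333/35⌉ − ⌈324/35⌉ = 10 − 10 = 0
n=37: ⌈(38·9)/35⌉ − ⌈(37·9)/35⌉ = ⌈342/35⌉ − ⌈333/35⌉ = 10 − 10 = 0
n=38: ⌈(39·9)/35⌉ − ⌈(38·9)/35⌉ = ⌈351/35⌉ − ⌈342/35⌉ = 11 − 10 = 1
n=39: ⌈(40·9)/35⌉ − ⌈(39·9)/35⌉ = ⌈360/35⌉ − ⌈351/35⌉ = 11 − 11 = 0
n=40: ⌈(41·9)/35⌉ − ⌈(40·9)/35⌉ = ⌈369/35⌉ − ⌈360/35⌉ = 11 − 11 = 0
n=41: ⌈(42·9)/35⌉ − ⌈(41·9)/35⌉ = ⌈378/35⌉ − ⌈369/35⌉ = 11 − 11 = 0
n=42: ⌈(43·9)/35⌉ − ⌈(42·9)/35⌉ = ⌈387/35⌉ − ⌈378/35⌉ = 12 − 11 = 1
n=43: ⌈(44·9)/35⌉ − ⌈(43·9)/35⌉ = ⌈396/35⌉ − ⌈387/35⌉ = 12 − 12 = 0
n=44: ⌈(45·9)/35⌉ − ⌈(44·9)/35⌉ = ⌈405/35⌉ − ⌈396/35⌉ = 12 − 12 = 0
n=45: ⌈(46·9)/35⌉ − ⌈(45·9)/35⌉ = ⌈414/35⌉ − ⌈405/35⌉ = 12 − 12 = 0
n=46: ⌈(47·9)/35⌉ − ⌈(46·9)/35⌉ = ⌈423/35⌉ − ⌈414/35⌉ = 13 − 12 = 1
n=47: ⌈(48·9)/35⌉ − ⌈(47·9)/35⌉ = ⌈432/35⌉ − ⌈423/35⌉ = 13 − 13 = 0
n=48: ⌈(49·9)/35⌉ − ⌈(48·9)/35⌉ = ⌈441/35⌉ − ⌈432/35⌉ = 13 − 13 = 0
n=49: ⌈(50·9)/35⌉ − ⌈(49·9)/35⌉ = ⌈450/35⌉ − ⌈441/35⌉ = 13 − 13 = 0
n=50: ⌈(51·9)/35⌉ − ⌈(50·9)/35⌉ = ⌈459/35⌉ − ⌈450/35⌉ = 14 − 13 = 1
n=51: ⌈(52·9)/35⌉ − ⌈(51·9)/35⌉ = ⌈468/35⌉ − ⌈459/35⌉ = 14 − 14 = 0
n=52: ⌈(53·9)/35⌉ − ⌈(52·9)/35⌉ = ⌈477/35⌉ − ⌈468/35⌉ = 14 − 14 = 0
n=53: ⌈(54·9)/35⌉ − ⌈(53·9)/35⌉ = ⌈486/35⌉ − ⌈477/35⌉ = 14 − 14 = 0
n=54: ⌈(55·9)/35⌉ − ⌈(54·9)/35⌉ = ⌈495/35⌉ − ⌈486/35⌉ = 15 − 14 = 1
n=55: ⌈(56·9)/35⌉ − ⌈(55·9)/35⌉ = ⌈504/35⌉ − ⌈495/35⌉ = 15 − 15 = 0
n=56: ⌈(57·9)/35⌉ − ⌈(56·9)/35⌉ = ⌈513/35⌉ − ⌈504/35⌉ = 15 − 15 = 0
n=57: ⌈(58·9)/35⌉ − ⌈(57·9)/35⌉ = ⌈522/35⌉ − ⌈513/35⌉ = 15 − 15 = 0
n=58: ⌈(59·9)/35⌉ − ⌈(58·9)/35⌉ = ⌈531/35⌉ − ⌈522/35⌉ = 16 − 15 = 1
n=59: ⌈(60·9)/35⌉ − ⌈(59·9)/35⌉ = ⌈540/35⌉ − ⌈531/35⌉ = 16 − 16 = 0
n=60: ⌈(61·9)/35⌉ − ⌈(60·9)/35⌉ = ⌈549/35⌉ − ⌈540/35⌉ = 16 − 16 = 0
n=61: ⌈(62·9)/35⌉ − ⌈(61·9)/35⌉ = ⌈558/35⌉ − ⌈549/35⌉ = 16 − 16 = 0
n=62: ⌈(63·9)/35⌉ − ⌈(62·9)/35⌉ = ⌈567/35⌉ − ⌈558/35⌉ = 17 − 16 = 1
n=63: ⌈(64·9)/35⌉ − ⌈(63·9)/35⌉ = ⌈576/35⌉ − ⌈567/35⌉ = 17 − 17 = 0
n=64: ⌈(65·9)/35⌉ − ⌈(64·9)/35⌉ = ⌈585/35⌉ − ⌈576/35⌉ = 17 − 17 = 0
n=65: ⌈(66·9)/35⌉ − ⌈(65·9)/35⌉ = ⌈594/35⌉ − ⌈585/35⌉ = 17 − 17 = 0
n=66: ⌈(67·9)/35⌉ − ⌈(66·9)/35⌉ = ⌈603/35⌉ − ⌈594/35⌉ = 18 − 17 = 1
n=67: ⌈(68·9)/35⌉ − ⌈(67·9)/35⌉ = ⌈612/35⌉ − ⌈603/35⌉ = 18 − 18 = 0
n=68: ⌈(69·9)/35⌉ − ⌈(68·9)/35⌉ = ⌈621/35⌉ − ⌈612/35⌉ = 18 − 18 = 0
n=69: ⌈(70·9)/35⌉ − ⌈(69·9)/35⌉ = ⌈630/35⌉ − ⌈621/35⌉ = 18 − 18 = 0
n=70: ⌈(71·9)/35⌉ − ⌈(70·9)/35⌉ = ⌈639/35⌉ − ⌈630/35⌉ = 19 − 18 = 1
n=71: ⌈(72·9)/35⌉ − ⌈(71·9)/35⌉ = ⌈648/35⌉ − ⌈639/35⌉ = 19 − 19 = 0
n=72: ⌈(73·9)/35⌉ − ⌈(72·9)/35⌉ = ⌈657/35⌉ − ⌈648/35⌉ = 19 − 19 = 0
n=73: ⌈(74·9)/35⌉ − ⌈(73·9)/35⌉ = ⌈666/35⌉ − ⌈657/35⌉ = 20 − 19 = 1
n=74: ⌈(75·9)/35⌉ − ⌈(74·9)/35⌉ = ⌈675/35⌉ − ⌈666/35⌉ = 20 − 20 = 0
n=75: ⌈(76·9)/35⌉ − ⌈(75·9)/35⌉ = ⌈684/35⌉ − ⌈675/35⌉ = 20 − 20 = 0
n=76: ⌈(77·9)/35⌉ − ⌈(76·9)/35⌉ = ⌈693/35⌉ − ⌈684/35⌉ = 20 − 20 = 0
n=77: ⌈(78·9)/35⌉ − ⌈(77·9)/35⌉ = ⌈702/35⌉ − ⌈693/35⌉ = 21 − 20 = 1
n=78: ⌈(79·9)/35⌉ − ⌈(78·9)/35⌉ = ⌈711/35⌉ − ⌈702/35⌉ = 21 − 21 = 0
n=79: ⌈(80·9)/35⌉ − ⌈(79·9)/35⌉ = ⌈720/35⌉ − ⌈711/35⌉ = 21 − 21 = 0
n=80: ⌈(81·9)/35⌉ − ⌈(80·9)/35⌉ = ⌈729/35⌉ − ⌈720/35⌉ = 21 − 21 = 0
n=81: ⌈(82·9)/35⌉ − ⌈(81·9)/35⌉ = ⌈738/35⌉ − ⌈729/35⌉ = 22 − 21 = 1
n=82: ⌈(83·9)/35⌉ − ⌈(82·9)/35⌉ = ⌈747/35⌉ − ⌈738/35⌉ = 22 − 22 = 0
n=83: ⌈(84·9)/35⌉ − ⌈(83·9)/35⌉ = ⌈756/35⌉ − ⌈747/35⌉ = 22 − 22 = 0
n=84: ⌈(85·9)/35⌉ − ⌈(84·9)/35⌉ = ⌈765/35⌉ − ⌈756/35⌉ = 22 − 22 = 0
n=85: ⌈(86·9)/35⌉ − ⌈(85·9)/35⌉ = ⌈774/35⌉ − ⌈765/35⌉ = 23 − 22 = 1
n=86: ⌈(87·9)/35⌉ − ⌈(86·9)/35⌉ = ⌈783/35⌉ − ⌈774/35⌉ = 23 − 23 = 0
n=87: ⌈(88·9)/35⌉ − ⌈(87·9)/35⌉ = ⌈792/35⌉ − ⌈783/35⌉ = 23 − 23 = 0
n=88: ⌈(89·9)/35⌉ − ⌈(88·9)/35⌉ = ⌈801/35⌉ − ⌈792/35⌉ = 23 − 23 = 0
n=89: ⌈(90·9)/35⌉ − ⌈(89·9)/35⌉ = ⌈810/35⌉ − ⌈801/35⌉ = 24 − 23 = 1
n=90: ⌈(91·9)/35⌉ − ⌈(90·9)/35⌉ = ⌈819/35⌉ − ⌈810/35⌉ = 24 − 24 = 0
n=91: ⌈(92·9)/35⌉ − ⌈(91·9)/35⌉ = ⌈828/35⌉ − ⌈819/35⌉ = 24 − 24 = 0
n=92: ⌈(93·9)/35⌉ − ⌈(92·9)/35⌉ = ⌈837/35⌉ − ⌈828/35⌉ = 24 − 24 = 0
n=93: ⌈(94·9)/35⌉ − ⌈(93·9)/35⌉ = ⌈846/35⌉ − ⌈837/35⌉ = 25 − 24 = 1
n=94: ⌈(95·9)/35⌉ − ⌈(94·9)/35⌉ = ⌈855/35⌉ − ⌈846/35⌉ = 25 − 25 = 0
n=95: ⌈(96·9)/35⌉ − ⌈(95·9)/35⌉ = ⌈864/35⌉ − ⌈855/35⌉ = 25 − 25 = 0
n=96: ⌈(97·9)/35⌉ − ⌈(96·9)/35⌉ = ⌈873/35⌉ − ⌈864/35⌉ = 25 − 25 = 0
n=97: ⌈(98·9)/35⌉ − ⌈(97·9)/35⌉ = ⌈882/35⌉ − ⌈873/35⌉ = 26 − 25 = 1
n=98: ⌈(99·9)/35⌉ − ⌈(98·9)/35⌉ = ⌈891/35⌉ − ⌈882/35⌉ = 26 − 26 = 0
n=99: ⌈(100·9)/35⌉ − ⌈(99·9)/35⌉ = ⌈900/35⌉ − ⌈891/35⌉ = 26 − 26 = 0
n=100: ⌈(101·9)/35⌉ − ⌈(100·9)/35⌉ = ⌈909/35⌉ − ⌈900/35⌉ = 26 − 26 = 0
n=101: ⌈(102·9)/35⌉ − ⌈(101·9)/35⌉ = ⌈918/35⌉ − ⌈909/35⌉ = 27 − 26 = 1
n=102: ⌈(103·9)/35⌉ − ⌈(102·9)/35⌉ = ⌈927/35⌉ − ⌈918/35⌉ = 27 − 27 = 0
n=103: ⌈(104·9)/35⌉ − ⌈(103·9)/35⌉ = ⌈936/35⌉ − ⌈927/35⌉ = 27 − 27 = 0
n=104: ⌈(105·9)/35⌉ − ⌈(104·9)/35⌉ = ⌈945/35⌉ − ⌈936/35⌉ = 27 − 27 = 0
n=105: ⌈(106·9)/35⌉ − ⌈(105·9)/35⌉ = ⌈954/35⌉ − ⌈945/35⌉ = 28 − 27 = 1
n=106: ⌈(107·9)/35⌉ − ⌈(106·9)/35⌉ = ⌈963/35⌉ − ⌈954/35⌉ = 28 − 28 = 0
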